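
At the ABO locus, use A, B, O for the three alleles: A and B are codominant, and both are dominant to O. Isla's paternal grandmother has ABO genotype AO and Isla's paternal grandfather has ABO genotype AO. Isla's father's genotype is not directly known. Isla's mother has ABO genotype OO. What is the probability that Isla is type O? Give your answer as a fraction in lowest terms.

Isla's father's ABO genotype from AO × AO: 1/4 AA, 1/2 AO, 1/4 OO.
Crossing each possibility with the mother OO and summing P(type O): 1/4·0 + 1/2·1/2 + 1/4·1 = 1/2.

1/2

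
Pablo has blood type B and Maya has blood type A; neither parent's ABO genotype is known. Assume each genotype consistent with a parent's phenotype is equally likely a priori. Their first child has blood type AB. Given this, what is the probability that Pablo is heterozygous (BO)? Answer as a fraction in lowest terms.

Possible genotypes: Pablo ∈ {BB, BO}; Maya ∈ {AA, AO}.
Weight each parental genotype pair by prior × P(type-AB child):
  BB × AA: posterior weight 4/9.
  BB × AO: posterior weight 2/9.
  BO × AA: posterior weight 2/9.
  BO × AO: posterior weight 1/9.
Sum the posterior weight over pairs where Pablo is BO: 1/3.

1/3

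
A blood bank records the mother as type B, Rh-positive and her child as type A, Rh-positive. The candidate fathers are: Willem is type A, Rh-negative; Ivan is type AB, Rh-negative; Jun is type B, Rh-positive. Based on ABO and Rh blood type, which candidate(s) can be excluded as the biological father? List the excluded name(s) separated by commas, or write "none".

A candidate is excluded only if no genotype consistent with his phenotype could produce a type A, Rh-positive child with a type B, Rh-positive mother.
Jun (type B, Rh+): no genotype consistent with that phenotype can produce a type-A Rh+ child with a type-B mother.

Jun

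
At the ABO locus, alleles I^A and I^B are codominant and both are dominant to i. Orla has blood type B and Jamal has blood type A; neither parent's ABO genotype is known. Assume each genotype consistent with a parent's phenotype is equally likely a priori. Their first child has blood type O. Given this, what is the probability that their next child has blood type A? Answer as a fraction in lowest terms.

1/4

Possible genotypes: Orla ∈ {I^B I^B, I^B i}; Jamal ∈ {I^A I^A, I^A i}.
Weight each parental genotype pair by prior × P(type-O child):
  I^B i × I^A i: posterior weight 1; P(next child type A) = 1/4.
Weighted sum = 1/4.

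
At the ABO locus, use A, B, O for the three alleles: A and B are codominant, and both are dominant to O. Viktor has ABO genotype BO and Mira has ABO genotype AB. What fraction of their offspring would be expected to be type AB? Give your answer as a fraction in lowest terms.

ABO cross BO × AB → offspring phenotypes: 1/4 A, 1/2 B, 1/4 AB.
So P(type AB) = 1/4.

1/4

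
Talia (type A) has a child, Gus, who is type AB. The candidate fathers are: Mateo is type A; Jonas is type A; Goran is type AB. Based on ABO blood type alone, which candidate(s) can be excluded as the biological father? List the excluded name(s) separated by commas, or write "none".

Mateo, Jonas

A candidate is excluded only if no genotype consistent with his phenotype could produce a type AB child with a type A mother.
Mateo (type A): no genotype consistent with that phenotype can produce a type-AB child with a type-A mother.
Jonas (type A): no genotype consistent with that phenotype can produce a type-AB child with a type-A mother.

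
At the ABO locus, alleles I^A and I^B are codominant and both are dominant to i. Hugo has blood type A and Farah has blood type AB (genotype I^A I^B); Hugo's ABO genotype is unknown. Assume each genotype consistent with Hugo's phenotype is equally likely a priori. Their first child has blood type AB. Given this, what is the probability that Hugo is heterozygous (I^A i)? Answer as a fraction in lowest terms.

Possible genotypes: Hugo ∈ {I^A I^A, I^A i}; Farah ∈ {I^A I^B}.
Weight each parental genotype pair by prior × P(type-AB child):
  I^A I^A × I^A I^B: posterior weight 2/3.
  I^A i × I^A I^B: posterior weight 1/3.
Sum the posterior weight over pairs where Hugo is I^A i: 1/3.

1/3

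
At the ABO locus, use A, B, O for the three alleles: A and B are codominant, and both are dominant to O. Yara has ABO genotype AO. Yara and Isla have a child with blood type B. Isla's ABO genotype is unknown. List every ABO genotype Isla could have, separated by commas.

For each candidate genotype of Isla, check whether crossing it with AO can produce every observed child phenotype.
  AA → possible child types {A} ✗
  AB → possible child types {A, B, AB} ✓
  AO → possible child types {O, A} ✗
  BB → possible child types {B, AB} ✓
  BO → possible child types {O, A, B, AB} ✓
  OO → possible child types {O, A} ✗

AB, BB, BO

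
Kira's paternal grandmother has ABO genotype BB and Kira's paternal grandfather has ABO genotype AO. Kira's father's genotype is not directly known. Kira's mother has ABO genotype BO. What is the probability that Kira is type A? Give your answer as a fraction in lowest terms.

1/8

Kira's father's ABO genotype from BB × AO: 1/2 AB, 1/2 BO.
Crossing each possibility with the mother BO and summing P(type A): 1/2·1/4 + 1/2·0 = 1/8.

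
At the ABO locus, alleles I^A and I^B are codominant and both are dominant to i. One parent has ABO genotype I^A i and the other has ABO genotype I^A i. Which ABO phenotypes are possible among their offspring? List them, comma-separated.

Gametes from I^A i × I^A i give offspring ABO genotypes I^A I^A, I^A i, i i, i.e. phenotypes O, A.

O, A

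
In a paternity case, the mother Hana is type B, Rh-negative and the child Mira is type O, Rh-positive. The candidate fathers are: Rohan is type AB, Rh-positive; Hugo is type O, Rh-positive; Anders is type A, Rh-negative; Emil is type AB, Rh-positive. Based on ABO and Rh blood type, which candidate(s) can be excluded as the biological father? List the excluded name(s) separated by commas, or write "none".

A candidate is excluded only if no genotype consistent with his phenotype could produce a type O, Rh-positive child with a type B, Rh-negative mother.
Rohan (type AB, Rh+): no genotype consistent with that phenotype can produce a type-O Rh+ child with a type-B mother.
Anders (type A, Rh-): no genotype consistent with that phenotype can produce a type-O Rh+ child with a type-B mother.
Emil (type AB, Rh+): no genotype consistent with that phenotype can produce a type-O Rh+ child with a type-B mother.

Rohan, Anders, Emil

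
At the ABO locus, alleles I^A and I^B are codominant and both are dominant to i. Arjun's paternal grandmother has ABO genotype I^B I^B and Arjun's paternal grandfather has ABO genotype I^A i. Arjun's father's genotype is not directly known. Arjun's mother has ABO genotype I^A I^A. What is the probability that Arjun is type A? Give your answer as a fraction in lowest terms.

1/2

Arjun's father's ABO genotype from I^B I^B × I^A i: 1/2 I^A I^B, 1/2 I^B i.
Crossing each possibility with the mother I^A I^A and summing P(type A): 1/2·1/2 + 1/2·1/2 = 1/2.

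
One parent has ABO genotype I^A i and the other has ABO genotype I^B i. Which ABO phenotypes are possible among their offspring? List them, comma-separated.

O, A, B, AB

Gametes from I^A i × I^B i give offspring ABO genotypes I^A I^B, I^A i, I^B i, i i, i.e. phenotypes O, A, B, AB.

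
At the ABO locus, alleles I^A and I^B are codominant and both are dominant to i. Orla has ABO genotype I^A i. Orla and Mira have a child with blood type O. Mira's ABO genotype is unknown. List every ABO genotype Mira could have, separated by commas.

For each candidate genotype of Mira, check whether crossing it with I^A i can produce every observed child phenotype.
  I^A I^A → possible child types {A} ✗
  I^A I^B → possible child types {A, B, AB} ✗
  I^A i → possible child types {O, A} ✓
  I^B I^B → possible child types {B, AB} ✗
  I^B i → possible child types {O, A, B, AB} ✓
  i i → possible child types {O, A} ✓

I^A i, I^B i, i i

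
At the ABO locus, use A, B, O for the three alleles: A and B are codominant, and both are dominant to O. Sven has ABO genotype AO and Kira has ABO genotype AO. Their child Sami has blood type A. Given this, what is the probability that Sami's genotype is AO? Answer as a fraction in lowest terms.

Cross AO × AO → 1/4 AA, 1/2 AO, 1/4 OO.
Type-A genotypes among offspring: AA (1/4), AO (1/2); total 3/4.
P(AO | type A) = (1/2) / (3/4) = 2/3.

2/3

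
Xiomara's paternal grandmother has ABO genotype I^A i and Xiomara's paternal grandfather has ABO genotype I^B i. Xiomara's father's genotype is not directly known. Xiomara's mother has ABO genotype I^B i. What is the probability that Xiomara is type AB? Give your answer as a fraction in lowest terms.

Xiomara's father's ABO genotype from I^A i × I^B i: 1/4 I^A I^B, 1/4 I^A i, 1/4 I^B i, 1/4 i i.
Crossing each possibility with the mother I^B i and summing P(type AB): 1/4·1/4 + 1/4·1/4 + 1/4·0 + 1/4·0 = 1/8.

1/8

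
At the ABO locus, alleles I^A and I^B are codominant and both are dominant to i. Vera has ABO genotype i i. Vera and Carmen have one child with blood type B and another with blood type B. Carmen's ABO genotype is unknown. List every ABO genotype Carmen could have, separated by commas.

I^A I^B, I^B I^B, I^B i

For each candidate genotype of Carmen, check whether crossing it with i i can produce every observed child phenotype.
  I^A I^A → possible child types {A} ✗
  I^A I^B → possible child types {A, B} ✓
  I^A i → possible child types {O, A} ✗
  I^B I^B → possible child types {B} ✓
  I^B i → possible child types {O, B} ✓
  i i → possible child types {O} ✗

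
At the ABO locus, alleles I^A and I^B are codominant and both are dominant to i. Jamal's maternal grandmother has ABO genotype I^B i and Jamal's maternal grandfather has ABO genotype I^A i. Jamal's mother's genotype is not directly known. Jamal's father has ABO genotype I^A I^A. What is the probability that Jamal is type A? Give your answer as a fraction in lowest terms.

Jamal's mother's ABO genotype from I^B i × I^A i: 1/4 I^A I^B, 1/4 I^A i, 1/4 I^B i, 1/4 i i.
Crossing each possibility with the father I^A I^A and summing P(type A): 1/4·1/2 + 1/4·1 + 1/4·1/2 + 1/4·1 = 3/4.

3/4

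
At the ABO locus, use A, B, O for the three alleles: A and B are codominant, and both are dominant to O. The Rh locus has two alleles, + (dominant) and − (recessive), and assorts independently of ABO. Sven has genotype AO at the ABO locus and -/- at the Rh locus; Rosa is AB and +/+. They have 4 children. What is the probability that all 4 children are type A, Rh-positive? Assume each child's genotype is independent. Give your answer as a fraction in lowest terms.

ABO cross AO × AB → 1/2 A, 1/4 B, 1/4 AB.
Rh cross -/- × +/+ → 1 Rh+; so P(type A, Rh-positive) = 1/2 × 1 = 1/2 per child.
All 4 independent: (1/2)^4 = 1/16.

1/16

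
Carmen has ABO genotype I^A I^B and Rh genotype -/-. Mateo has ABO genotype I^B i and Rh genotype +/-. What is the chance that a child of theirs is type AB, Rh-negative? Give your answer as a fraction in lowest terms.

ABO cross I^A I^B × I^B i → offspring phenotypes: 1/4 A, 1/2 B, 1/4 AB.
Rh cross -/- × +/- → 1/2 Rh+, 1/2 Rh-.
Independent loci: P(type AB, Rh-negative) = 1/4 × 1/2 = 1/8.

1/8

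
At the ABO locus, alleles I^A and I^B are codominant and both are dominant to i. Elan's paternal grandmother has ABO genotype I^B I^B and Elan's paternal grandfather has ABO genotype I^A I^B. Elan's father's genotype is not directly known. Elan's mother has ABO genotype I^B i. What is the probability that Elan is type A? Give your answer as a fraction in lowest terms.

Elan's father's ABO genotype from I^B I^B × I^A I^B: 1/2 I^A I^B, 1/2 I^B I^B.
Crossing each possibility with the mother I^B i and summing P(type A): 1/2·1/4 + 1/2·0 = 1/8.

1/8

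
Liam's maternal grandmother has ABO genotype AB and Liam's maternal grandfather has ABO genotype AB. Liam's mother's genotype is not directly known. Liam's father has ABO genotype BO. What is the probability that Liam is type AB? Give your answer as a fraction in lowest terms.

Liam's mother's ABO genotype from AB × AB: 1/4 AA, 1/2 AB, 1/4 BB.
Crossing each possibility with the father BO and summing P(type AB): 1/4·1/2 + 1/2·1/4 + 1/4·0 = 1/4.

1/4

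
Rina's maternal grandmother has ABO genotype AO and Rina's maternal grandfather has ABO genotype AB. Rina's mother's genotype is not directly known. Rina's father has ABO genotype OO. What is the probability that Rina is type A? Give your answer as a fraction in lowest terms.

1/2

Rina's mother's ABO genotype from AO × AB: 1/4 AA, 1/4 AB, 1/4 AO, 1/4 BO.
Crossing each possibility with the father OO and summing P(type A): 1/4·1 + 1/4·1/2 + 1/4·1/2 + 1/4·0 = 1/2.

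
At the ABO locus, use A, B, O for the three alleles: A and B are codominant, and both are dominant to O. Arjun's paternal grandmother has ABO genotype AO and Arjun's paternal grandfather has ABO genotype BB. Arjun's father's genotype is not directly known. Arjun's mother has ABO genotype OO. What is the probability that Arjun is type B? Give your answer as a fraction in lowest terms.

Arjun's father's ABO genotype from AO × BB: 1/2 AB, 1/2 BO.
Crossing each possibility with the mother OO and summing P(type B): 1/2·1/2 + 1/2·1/2 = 1/2.

1/2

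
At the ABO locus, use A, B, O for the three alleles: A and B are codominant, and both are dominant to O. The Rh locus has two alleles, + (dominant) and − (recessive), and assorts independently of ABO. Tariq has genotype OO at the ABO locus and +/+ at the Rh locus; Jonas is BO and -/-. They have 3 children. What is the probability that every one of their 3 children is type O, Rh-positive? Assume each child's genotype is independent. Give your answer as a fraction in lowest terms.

ABO cross OO × BO → 1/2 O, 1/2 B.
Rh cross +/+ × -/- → 1 Rh+; so P(type O, Rh-positive) = 1/2 × 1 = 1/2 per child.
All 3 independent: (1/2)^3 = 1/8.

1/8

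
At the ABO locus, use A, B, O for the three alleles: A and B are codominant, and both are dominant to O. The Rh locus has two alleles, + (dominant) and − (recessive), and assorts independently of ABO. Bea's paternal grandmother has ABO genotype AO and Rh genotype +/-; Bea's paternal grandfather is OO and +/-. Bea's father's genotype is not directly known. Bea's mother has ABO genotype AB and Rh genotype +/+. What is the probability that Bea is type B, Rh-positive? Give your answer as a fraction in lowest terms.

3/8

Bea's father's ABO genotype from AO × OO: 1/2 AO, 1/2 OO.
Crossing each possibility with the mother AB and summing P(type B): 1/2·1/4 + 1/2·1/2 = 3/8.
Similarly for Rh via the father's Rh distribution: P(Rh+) = 1.
Independent loci: 3/8 × 1 = 3/8.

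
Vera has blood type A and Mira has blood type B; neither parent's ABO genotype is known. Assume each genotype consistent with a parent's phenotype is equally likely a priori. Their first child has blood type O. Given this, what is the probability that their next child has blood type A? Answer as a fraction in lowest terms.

Possible genotypes: Vera ∈ {I^A I^A, I^A i}; Mira ∈ {I^B I^B, I^B i}.
Weight each parental genotype pair by prior × P(type-O child):
  I^A i × I^B i: posterior weight 1; P(next child type A) = 1/4.
Weighted sum = 1/4.

1/4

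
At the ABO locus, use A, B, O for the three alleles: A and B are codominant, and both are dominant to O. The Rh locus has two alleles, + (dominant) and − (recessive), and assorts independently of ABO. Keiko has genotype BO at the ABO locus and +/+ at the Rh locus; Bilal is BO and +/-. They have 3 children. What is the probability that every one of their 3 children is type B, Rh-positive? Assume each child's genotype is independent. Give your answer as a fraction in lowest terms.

ABO cross BO × BO → 1/4 O, 3/4 B.
Rh cross +/+ × +/- → 1 Rh+; so P(type B, Rh-positive) = 3/4 × 1 = 3/4 per child.
All 3 independent: (3/4)^3 = 27/64.

27/64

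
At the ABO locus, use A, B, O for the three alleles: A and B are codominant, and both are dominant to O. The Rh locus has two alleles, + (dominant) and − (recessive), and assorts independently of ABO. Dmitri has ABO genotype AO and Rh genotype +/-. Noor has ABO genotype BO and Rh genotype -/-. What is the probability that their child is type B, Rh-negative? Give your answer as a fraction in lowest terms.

1/8

ABO cross AO × BO → offspring phenotypes: 1/4 O, 1/4 A, 1/4 B, 1/4 AB.
Rh cross +/- × -/- → 1/2 Rh+, 1/2 Rh-.
Independent loci: P(type B, Rh-negative) = 1/4 × 1/2 = 1/8.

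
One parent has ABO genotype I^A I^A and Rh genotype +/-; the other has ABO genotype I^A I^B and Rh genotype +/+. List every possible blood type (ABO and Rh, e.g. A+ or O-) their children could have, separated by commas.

A+, AB+

Gametes from I^A I^A × I^A I^B give offspring ABO genotypes I^A I^A, I^A I^B, i.e. phenotypes A, AB.
Rh cross +/- × +/+ → phenotypes Rh+.
Combining independently: A+, AB+.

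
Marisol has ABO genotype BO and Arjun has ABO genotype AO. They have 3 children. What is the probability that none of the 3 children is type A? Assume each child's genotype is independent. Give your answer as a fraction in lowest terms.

ABO cross BO × AO → 1/4 O, 1/4 A, 1/4 B, 1/4 AB.
So P(type A) = 1/4 per child.
P(not type A) = 3/4 for one child; (3/4)^3 = 27/64.

27/64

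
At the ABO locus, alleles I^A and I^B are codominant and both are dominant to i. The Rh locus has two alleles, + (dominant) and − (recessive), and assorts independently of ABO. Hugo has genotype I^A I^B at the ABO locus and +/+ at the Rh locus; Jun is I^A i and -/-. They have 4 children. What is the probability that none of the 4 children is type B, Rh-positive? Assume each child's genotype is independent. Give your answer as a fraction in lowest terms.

81/256

ABO cross I^A I^B × I^A i → 1/2 A, 1/4 B, 1/4 AB.
Rh cross +/+ × -/- → 1 Rh+; so P(type B, Rh-positive) = 1/4 × 1 = 1/4 per child.
P(not type B, Rh-positive) = 3/4 for one child; (3/4)^4 = 81/256.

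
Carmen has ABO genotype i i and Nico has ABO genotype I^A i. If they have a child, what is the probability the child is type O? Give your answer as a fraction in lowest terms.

ABO cross i i × I^A i → offspring phenotypes: 1/2 O, 1/2 A.
So P(type O) = 1/2.

1/2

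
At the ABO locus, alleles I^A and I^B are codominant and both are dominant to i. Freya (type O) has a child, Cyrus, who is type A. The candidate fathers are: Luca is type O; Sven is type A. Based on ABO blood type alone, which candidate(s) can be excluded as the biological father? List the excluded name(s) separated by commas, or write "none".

Luca

A candidate is excluded only if no genotype consistent with his phenotype could produce a type A child with a type O mother.
Luca (type O): no genotype consistent with that phenotype can produce a type-A child with a type-O mother.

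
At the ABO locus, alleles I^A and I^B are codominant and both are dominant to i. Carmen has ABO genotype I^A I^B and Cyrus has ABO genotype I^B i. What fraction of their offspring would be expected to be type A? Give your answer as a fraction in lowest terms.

ABO cross I^A I^B × I^B i → offspring phenotypes: 1/4 A, 1/2 B, 1/4 AB.
So P(type A) = 1/4.

1/4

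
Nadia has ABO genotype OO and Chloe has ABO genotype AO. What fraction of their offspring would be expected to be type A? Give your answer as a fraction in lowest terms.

1/2

ABO cross OO × AO → offspring phenotypes: 1/2 O, 1/2 A.
So P(type A) = 1/2.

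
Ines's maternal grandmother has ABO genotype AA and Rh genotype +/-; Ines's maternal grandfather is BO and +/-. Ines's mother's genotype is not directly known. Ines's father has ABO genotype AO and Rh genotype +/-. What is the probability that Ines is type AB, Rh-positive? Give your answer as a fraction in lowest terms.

3/32

Ines's mother's ABO genotype from AA × BO: 1/2 AB, 1/2 AO.
Crossing each possibility with the father AO and summing P(type AB): 1/2·1/4 + 1/2·0 = 1/8.
Similarly for Rh via the mother's Rh distribution: P(Rh+) = 3/4.
Independent loci: 1/8 × 3/4 = 3/32.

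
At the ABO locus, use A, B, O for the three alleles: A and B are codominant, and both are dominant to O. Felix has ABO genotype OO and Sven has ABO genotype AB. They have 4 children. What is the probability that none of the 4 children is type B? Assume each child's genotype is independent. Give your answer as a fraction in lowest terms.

ABO cross OO × AB → 1/2 A, 1/2 B.
So P(type B) = 1/2 per child.
P(not type B) = 1/2 for one child; (1/2)^4 = 1/16.

1/16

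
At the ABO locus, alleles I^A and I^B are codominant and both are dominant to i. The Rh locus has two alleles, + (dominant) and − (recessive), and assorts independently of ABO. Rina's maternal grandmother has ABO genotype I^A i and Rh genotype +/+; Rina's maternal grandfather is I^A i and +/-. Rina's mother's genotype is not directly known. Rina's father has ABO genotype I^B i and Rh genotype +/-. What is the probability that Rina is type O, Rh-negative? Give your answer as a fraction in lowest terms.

1/32

Rina's mother's ABO genotype from I^A i × I^A i: 1/4 I^A I^A, 1/2 I^A i, 1/4 i i.
Crossing each possibility with the father I^B i and summing P(type O): 1/4·0 + 1/2·1/4 + 1/4·1/2 = 1/4.
Similarly for Rh via the mother's Rh distribution: P(Rh-) = 1/8.
Independent loci: 1/4 × 1/8 = 1/32.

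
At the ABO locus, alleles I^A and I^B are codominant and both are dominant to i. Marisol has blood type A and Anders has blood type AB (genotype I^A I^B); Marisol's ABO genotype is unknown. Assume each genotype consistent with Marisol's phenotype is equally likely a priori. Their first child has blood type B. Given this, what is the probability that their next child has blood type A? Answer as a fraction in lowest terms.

Possible genotypes: Marisol ∈ {I^A I^A, I^A i}; Anders ∈ {I^A I^B}.
Weight each parental genotype pair by prior × P(type-B child):
  I^A i × I^A I^B: posterior weight 1; P(next child type A) = 1/2.
Weighted sum = 1/2.

1/2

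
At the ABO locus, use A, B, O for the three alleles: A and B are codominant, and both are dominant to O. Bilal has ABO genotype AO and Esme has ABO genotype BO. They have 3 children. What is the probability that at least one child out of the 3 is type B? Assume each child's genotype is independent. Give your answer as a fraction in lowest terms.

37/64

ABO cross AO × BO → 1/4 O, 1/4 A, 1/4 B, 1/4 AB.
So P(type B) = 1/4 per child.
P(none) = (3/4)^3 = 27/64; P(at least one) = 1 − 27/64 = 37/64.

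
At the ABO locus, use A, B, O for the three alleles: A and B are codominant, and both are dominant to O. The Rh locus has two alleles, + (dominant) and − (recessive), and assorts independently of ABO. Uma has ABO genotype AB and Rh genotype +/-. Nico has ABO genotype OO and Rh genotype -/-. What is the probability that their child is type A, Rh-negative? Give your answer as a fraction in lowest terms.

ABO cross AB × OO → offspring phenotypes: 1/2 A, 1/2 B.
Rh cross +/- × -/- → 1/2 Rh+, 1/2 Rh-.
Independent loci: P(type A, Rh-negative) = 1/2 × 1/2 = 1/4.

1/4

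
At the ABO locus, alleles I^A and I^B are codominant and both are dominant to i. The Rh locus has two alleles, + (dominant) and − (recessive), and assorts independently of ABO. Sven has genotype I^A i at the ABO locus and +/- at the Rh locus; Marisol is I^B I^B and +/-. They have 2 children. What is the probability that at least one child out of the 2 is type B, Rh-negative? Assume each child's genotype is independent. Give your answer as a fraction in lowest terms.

ABO cross I^A i × I^B I^B → 1/2 B, 1/2 AB.
Rh cross +/- × +/- → 3/4 Rh+, 1/4 Rh-; so P(type B, Rh-negative) = 1/2 × 1/4 = 1/8 per child.
P(none) = (7/8)^2 = 49/64; P(at least one) = 1 − 49/64 = 15/64.

15/64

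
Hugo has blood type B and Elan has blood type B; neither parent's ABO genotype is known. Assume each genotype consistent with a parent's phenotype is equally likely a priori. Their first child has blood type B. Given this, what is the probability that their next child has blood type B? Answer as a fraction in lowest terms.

19/20

Possible genotypes: Hugo ∈ {I^B I^B, I^B i}; Elan ∈ {I^B I^B, I^B i}.
Weight each parental genotype pair by prior × P(type-B child):
  I^B I^B × I^B I^B: posterior weight 4/15; P(next child type B) = 1.
  I^B I^B × I^B i: posterior weight 4/15; P(next child type B) = 1.
  I^B i × I^B I^B: posterior weight 4/15; P(next child type B) = 1.
  I^B i × I^B i: posterior weight 1/5; P(next child type B) = 3/4.
Weighted sum = 19/20.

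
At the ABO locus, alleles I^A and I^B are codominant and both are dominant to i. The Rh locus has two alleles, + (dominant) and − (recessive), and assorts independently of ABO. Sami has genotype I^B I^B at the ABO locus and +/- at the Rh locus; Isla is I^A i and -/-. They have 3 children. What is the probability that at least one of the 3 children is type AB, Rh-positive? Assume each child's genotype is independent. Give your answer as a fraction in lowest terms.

ABO cross I^B I^B × I^A i → 1/2 B, 1/2 AB.
Rh cross +/- × -/- → 1/2 Rh+, 1/2 Rh-; so P(type AB, Rh-positive) = 1/2 × 1/2 = 1/4 per child.
P(none) = (3/4)^3 = 27/64; P(at least one) = 1 − 27/64 = 37/64.

37/64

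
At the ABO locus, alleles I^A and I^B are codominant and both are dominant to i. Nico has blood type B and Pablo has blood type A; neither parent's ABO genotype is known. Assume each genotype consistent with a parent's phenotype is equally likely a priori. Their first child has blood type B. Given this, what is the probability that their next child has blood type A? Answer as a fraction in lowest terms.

Possible genotypes: Nico ∈ {I^B I^B, I^B i}; Pablo ∈ {I^A I^A, I^A i}.
Weight each parental genotype pair by prior × P(type-B child):
  I^B I^B × I^A i: posterior weight 2/3; P(next child type A) = 0.
  I^B i × I^A i: posterior weight 1/3; P(next child type A) = 1/4.
Weighted sum = 1/12.

1/12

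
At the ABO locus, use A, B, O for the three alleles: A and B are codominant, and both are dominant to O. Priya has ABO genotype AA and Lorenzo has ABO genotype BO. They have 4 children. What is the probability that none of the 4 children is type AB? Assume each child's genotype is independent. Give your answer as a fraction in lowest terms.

1/16

ABO cross AA × BO → 1/2 A, 1/2 AB.
So P(type AB) = 1/2 per child.
P(not type AB) = 1/2 for one child; (1/2)^4 = 1/16.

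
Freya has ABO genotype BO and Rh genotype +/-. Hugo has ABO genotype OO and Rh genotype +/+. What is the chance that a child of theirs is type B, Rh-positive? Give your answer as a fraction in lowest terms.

ABO cross BO × OO → offspring phenotypes: 1/2 O, 1/2 B.
Rh cross +/- × +/+ → 1 Rh+.
Independent loci: P(type B, Rh-positive) = 1/2 × 1 = 1/2.

1/2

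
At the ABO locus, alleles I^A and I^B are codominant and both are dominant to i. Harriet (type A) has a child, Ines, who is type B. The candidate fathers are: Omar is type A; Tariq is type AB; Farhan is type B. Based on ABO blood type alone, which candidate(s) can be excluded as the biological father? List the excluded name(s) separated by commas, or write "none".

A candidate is excluded only if no genotype consistent with his phenotype could produce a type B child with a type A mother.
Omar (type A): no genotype consistent with that phenotype can produce a type-B child with a type-A mother.

Omar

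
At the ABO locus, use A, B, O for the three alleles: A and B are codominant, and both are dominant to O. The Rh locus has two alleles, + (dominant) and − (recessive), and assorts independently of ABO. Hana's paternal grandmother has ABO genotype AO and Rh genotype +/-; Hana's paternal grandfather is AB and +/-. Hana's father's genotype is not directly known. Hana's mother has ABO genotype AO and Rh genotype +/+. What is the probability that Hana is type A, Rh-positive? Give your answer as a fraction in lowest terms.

Hana's father's ABO genotype from AO × AB: 1/4 AA, 1/4 AB, 1/4 AO, 1/4 BO.
Crossing each possibility with the mother AO and summing P(type A): 1/4·1 + 1/4·1/2 + 1/4·3/4 + 1/4·1/4 = 5/8.
Similarly for Rh via the father's Rh distribution: P(Rh+) = 1.
Independent loci: 5/8 × 1 = 5/8.

5/8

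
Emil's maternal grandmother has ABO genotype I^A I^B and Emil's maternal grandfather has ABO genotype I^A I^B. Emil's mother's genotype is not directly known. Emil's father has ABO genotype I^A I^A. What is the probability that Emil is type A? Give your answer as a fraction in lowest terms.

Emil's mother's ABO genotype from I^A I^B × I^A I^B: 1/4 I^A I^A, 1/2 I^A I^B, 1/4 I^B I^B.
Crossing each possibility with the father I^A I^A and summing P(type A): 1/4·1 + 1/2·1/2 + 1/4·0 = 1/2.

1/2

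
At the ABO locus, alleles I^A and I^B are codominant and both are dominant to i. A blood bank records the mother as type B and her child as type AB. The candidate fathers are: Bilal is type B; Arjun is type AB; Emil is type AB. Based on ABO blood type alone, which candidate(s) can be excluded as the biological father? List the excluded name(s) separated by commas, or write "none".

A candidate is excluded only if no genotype consistent with his phenotype could produce a type AB child with a type B mother.
Bilal (type B): no genotype consistent with that phenotype can produce a type-AB child with a type-B mother.

Bilal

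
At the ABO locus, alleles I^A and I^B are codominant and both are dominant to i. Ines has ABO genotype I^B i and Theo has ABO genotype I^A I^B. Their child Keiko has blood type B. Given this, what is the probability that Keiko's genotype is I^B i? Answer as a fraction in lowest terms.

Cross I^B i × I^A I^B → 1/4 I^A I^B, 1/4 I^A i, 1/4 I^B I^B, 1/4 I^B i.
Type-B genotypes among offspring: I^B I^B (1/4), I^B i (1/4); total 1/2.
P(I^B i | type B) = (1/4) / (1/2) = 1/2.

1/2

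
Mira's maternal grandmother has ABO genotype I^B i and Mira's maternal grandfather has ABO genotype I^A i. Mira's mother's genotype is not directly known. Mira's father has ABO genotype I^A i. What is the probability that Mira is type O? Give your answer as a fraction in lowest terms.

Mira's mother's ABO genotype from I^B i × I^A i: 1/4 I^A I^B, 1/4 I^A i, 1/4 I^B i, 1/4 i i.
Crossing each possibility with the father I^A i and summing P(type O): 1/4·0 + 1/4·1/4 + 1/4·1/4 + 1/4·1/2 = 1/4.

1/4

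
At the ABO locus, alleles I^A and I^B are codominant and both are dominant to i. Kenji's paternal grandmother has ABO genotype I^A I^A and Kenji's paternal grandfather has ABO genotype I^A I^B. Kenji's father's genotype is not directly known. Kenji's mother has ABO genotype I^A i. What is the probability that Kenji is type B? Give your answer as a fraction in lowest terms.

Kenji's father's ABO genotype from I^A I^A × I^A I^B: 1/2 I^A I^A, 1/2 I^A I^B.
Crossing each possibility with the mother I^A i and summing P(type B): 1/2·0 + 1/2·1/4 = 1/8.

1/8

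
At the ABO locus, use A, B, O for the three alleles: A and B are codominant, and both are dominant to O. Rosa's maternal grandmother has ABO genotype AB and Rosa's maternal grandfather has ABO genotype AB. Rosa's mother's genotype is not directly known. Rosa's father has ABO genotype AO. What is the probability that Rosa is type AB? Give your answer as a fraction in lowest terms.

1/4

Rosa's mother's ABO genotype from AB × AB: 1/4 AA, 1/2 AB, 1/4 BB.
Crossing each possibility with the father AO and summing P(type AB): 1/4·0 + 1/2·1/4 + 1/4·1/2 = 1/4.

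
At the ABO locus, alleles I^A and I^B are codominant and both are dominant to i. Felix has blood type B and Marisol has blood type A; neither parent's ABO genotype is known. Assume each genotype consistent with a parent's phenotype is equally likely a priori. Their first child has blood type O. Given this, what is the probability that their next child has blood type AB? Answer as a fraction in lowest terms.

1/4

Possible genotypes: Felix ∈ {I^B I^B, I^B i}; Marisol ∈ {I^A I^A, I^A i}.
Weight each parental genotype pair by prior × P(type-O child):
  I^B i × I^A i: posterior weight 1; P(next child type AB) = 1/4.
Weighted sum = 1/4.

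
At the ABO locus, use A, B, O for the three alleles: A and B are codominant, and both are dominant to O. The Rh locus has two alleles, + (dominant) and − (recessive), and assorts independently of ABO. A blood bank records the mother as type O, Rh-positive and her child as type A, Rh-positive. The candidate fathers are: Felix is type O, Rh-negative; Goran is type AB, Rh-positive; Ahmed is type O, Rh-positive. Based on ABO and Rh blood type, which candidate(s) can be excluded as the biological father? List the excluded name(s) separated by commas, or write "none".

Felix, Ahmed

A candidate is excluded only if no genotype consistent with his phenotype could produce a type A, Rh-positive child with a type O, Rh-positive mother.
Felix (type O, Rh-): no genotype consistent with that phenotype can produce a type-A Rh+ child with a type-O mother.
Ahmed (type O, Rh+): no genotype consistent with that phenotype can produce a type-A Rh+ child with a type-O mother.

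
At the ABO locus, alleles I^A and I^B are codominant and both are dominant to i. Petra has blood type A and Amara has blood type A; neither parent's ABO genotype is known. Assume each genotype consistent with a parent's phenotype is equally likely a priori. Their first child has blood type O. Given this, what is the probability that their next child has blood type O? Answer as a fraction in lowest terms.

Possible genotypes: Petra ∈ {I^A I^A, I^A i}; Amara ∈ {I^A I^A, I^A i}.
Weight each parental genotype pair by prior × P(type-O child):
  I^A i × I^A i: posterior weight 1; P(next child type O) = 1/4.
Weighted sum = 1/4.

1/4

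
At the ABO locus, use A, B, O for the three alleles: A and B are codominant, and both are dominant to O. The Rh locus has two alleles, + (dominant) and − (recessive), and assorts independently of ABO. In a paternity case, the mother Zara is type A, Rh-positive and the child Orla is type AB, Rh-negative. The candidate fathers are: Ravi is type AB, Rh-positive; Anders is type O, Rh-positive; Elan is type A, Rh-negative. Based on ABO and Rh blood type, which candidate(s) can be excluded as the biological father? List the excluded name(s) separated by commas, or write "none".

A candidate is excluded only if no genotype consistent with his phenotype could produce a type AB, Rh-negative child with a type A, Rh-positive mother.
Anders (type O, Rh+): no genotype consistent with that phenotype can produce a type-AB Rh- child with a type-A mother.
Elan (type A, Rh-): no genotype consistent with that phenotype can produce a type-AB Rh- child with a type-A mother.

Anders, Elan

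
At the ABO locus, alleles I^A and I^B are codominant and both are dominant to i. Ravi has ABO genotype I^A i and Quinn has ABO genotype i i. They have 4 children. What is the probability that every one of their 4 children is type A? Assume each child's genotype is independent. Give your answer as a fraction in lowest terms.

1/16

ABO cross I^A i × i i → 1/2 O, 1/2 A.
So P(type A) = 1/2 per child.
All 4 independent: (1/2)^4 = 1/16.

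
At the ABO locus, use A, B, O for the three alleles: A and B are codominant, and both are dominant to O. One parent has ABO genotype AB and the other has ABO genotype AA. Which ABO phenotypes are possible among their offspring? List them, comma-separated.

Gametes from AB × AA give offspring ABO genotypes AA, AB, i.e. phenotypes A, AB.

A, AB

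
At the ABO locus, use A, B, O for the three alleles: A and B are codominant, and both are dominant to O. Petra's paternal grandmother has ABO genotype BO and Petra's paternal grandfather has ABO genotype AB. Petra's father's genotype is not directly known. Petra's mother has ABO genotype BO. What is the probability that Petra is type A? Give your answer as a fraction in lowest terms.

Petra's father's ABO genotype from BO × AB: 1/4 AB, 1/4 AO, 1/4 BB, 1/4 BO.
Crossing each possibility with the mother BO and summing P(type A): 1/4·1/4 + 1/4·1/4 + 1/4·0 + 1/4·0 = 1/8.

1/8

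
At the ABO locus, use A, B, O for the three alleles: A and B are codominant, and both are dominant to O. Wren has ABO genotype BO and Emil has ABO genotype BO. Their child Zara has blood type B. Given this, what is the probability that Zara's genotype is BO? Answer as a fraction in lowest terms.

Cross BO × BO → 1/4 BB, 1/2 BO, 1/4 OO.
Type-B genotypes among offspring: BB (1/4), BO (1/2); total 3/4.
P(BO | type B) = (1/2) / (3/4) = 2/3.

2/3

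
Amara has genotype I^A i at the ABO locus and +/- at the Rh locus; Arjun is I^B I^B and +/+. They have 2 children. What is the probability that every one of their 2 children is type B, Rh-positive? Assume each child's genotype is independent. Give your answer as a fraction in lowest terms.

ABO cross I^A i × I^B I^B → 1/2 B, 1/2 AB.
Rh cross +/- × +/+ → 1 Rh+; so P(type B, Rh-positive) = 1/2 × 1 = 1/2 per child.
All 2 independent: (1/2)^2 = 1/4.

1/4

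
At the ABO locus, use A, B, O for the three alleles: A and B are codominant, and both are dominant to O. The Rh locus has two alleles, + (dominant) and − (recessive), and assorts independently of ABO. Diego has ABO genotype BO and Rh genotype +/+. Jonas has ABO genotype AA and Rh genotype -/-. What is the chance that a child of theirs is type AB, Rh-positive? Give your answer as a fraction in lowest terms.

ABO cross BO × AA → offspring phenotypes: 1/2 A, 1/2 AB.
Rh cross +/+ × -/- → 1 Rh+.
Independent loci: P(type AB, Rh-positive) = 1/2 × 1 = 1/2.

1/2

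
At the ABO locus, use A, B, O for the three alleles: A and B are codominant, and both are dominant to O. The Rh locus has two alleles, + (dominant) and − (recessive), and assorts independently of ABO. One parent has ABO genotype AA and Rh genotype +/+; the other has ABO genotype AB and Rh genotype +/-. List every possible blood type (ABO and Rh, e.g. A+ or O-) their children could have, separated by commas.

Gametes from AA × AB give offspring ABO genotypes AA, AB, i.e. phenotypes A, AB.
Rh cross +/+ × +/- → phenotypes Rh+.
Combining independently: A+, AB+.

A+, AB+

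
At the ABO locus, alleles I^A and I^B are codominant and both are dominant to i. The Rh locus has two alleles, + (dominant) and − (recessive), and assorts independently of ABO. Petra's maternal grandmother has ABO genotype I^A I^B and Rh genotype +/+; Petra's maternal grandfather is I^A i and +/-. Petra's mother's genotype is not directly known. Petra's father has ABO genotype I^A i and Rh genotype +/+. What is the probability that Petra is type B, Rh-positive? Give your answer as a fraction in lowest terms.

1/8

Petra's mother's ABO genotype from I^A I^B × I^A i: 1/4 I^A I^A, 1/4 I^A I^B, 1/4 I^A i, 1/4 I^B i.
Crossing each possibility with the father I^A i and summing P(type B): 1/4·0 + 1/4·1/4 + 1/4·0 + 1/4·1/4 = 1/8.
Similarly for Rh via the mother's Rh distribution: P(Rh+) = 1.
Independent loci: 1/8 × 1 = 1/8.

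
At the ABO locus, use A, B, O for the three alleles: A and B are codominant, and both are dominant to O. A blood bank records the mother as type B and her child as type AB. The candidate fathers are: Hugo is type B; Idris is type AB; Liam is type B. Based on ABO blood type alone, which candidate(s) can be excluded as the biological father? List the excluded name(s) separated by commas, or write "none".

A candidate is excluded only if no genotype consistent with his phenotype could produce a type AB child with a type B mother.
Hugo (type B): no genotype consistent with that phenotype can produce a type-AB child with a type-B mother.
Liam (type B): no genotype consistent with that phenotype can produce a type-AB child with a type-B mother.

Hugo, Liam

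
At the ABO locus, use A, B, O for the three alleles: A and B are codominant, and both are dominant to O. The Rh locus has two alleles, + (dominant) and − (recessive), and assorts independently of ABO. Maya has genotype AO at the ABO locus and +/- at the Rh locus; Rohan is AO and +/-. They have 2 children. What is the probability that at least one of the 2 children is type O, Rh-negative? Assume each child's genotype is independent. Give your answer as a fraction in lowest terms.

ABO cross AO × AO → 1/4 O, 3/4 A.
Rh cross +/- × +/- → 3/4 Rh+, 1/4 Rh-; so P(type O, Rh-negative) = 1/4 × 1/4 = 1/16 per child.
P(none) = (15/16)^2 = 225/256; P(at least one) = 1 − 225/256 = 31/256.

31/256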